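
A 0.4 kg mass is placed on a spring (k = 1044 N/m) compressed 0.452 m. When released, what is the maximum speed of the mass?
½kx² = ½mv² ⇒ v = x√(k/m) = (0.452)√(1044/0.4) = 23.09 m/s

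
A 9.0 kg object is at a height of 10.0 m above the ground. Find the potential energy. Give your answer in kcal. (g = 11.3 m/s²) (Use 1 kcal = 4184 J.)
PE = mgh = (9.0)(11.3)(10.0) = 1017.0 J = 0.2431 kcal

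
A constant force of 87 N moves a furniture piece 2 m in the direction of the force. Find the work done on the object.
W = F·d = (87)(2) = 174.0 J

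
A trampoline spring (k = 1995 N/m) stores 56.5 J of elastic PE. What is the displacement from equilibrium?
x = √(2·PE/k) = √(2·56.5/1995) = 0.238 m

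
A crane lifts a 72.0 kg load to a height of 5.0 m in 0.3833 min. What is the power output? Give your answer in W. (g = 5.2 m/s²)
Convert to SI: m = 72.0 kg, h = 5.0 m, t = 22.998 s
P = mgh/t = (72.0)(5.2)(5.0)/22.998 = 81.4 W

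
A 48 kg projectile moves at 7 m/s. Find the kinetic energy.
KE = ½mv² = ½(48)(7)² = 1176.0 J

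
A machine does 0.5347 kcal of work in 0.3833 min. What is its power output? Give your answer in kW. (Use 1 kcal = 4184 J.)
Convert to SI: W = 2237.18 J, t = 22.998 s
P = W/t = 2237.18/22.998 = 97.2774 W = 0.09728 kW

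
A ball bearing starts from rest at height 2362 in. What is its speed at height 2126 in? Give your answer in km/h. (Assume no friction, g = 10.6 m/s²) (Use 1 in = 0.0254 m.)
Convert to SI: h₁−h₂ = 5.9944 m
mgh₁ = mgh₂ + ½mv² ⇒ v = √(2g(h₁−h₂)) = √(2·10.6·5.9944) = 11.273 m/s = 40.58 km/h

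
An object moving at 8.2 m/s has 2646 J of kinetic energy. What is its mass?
m = 2·KE/v² = 2·2646/(8.2)² = 78.7 kg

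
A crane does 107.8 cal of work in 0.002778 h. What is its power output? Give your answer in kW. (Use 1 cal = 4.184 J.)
Convert to SI: W = 451.035 J, t = 10.0008 s
P = W/t = 451.035/10.0008 = 45.0999 W = 0.0451 kW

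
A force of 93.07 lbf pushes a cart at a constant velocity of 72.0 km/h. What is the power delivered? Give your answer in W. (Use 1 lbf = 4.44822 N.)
Convert to SI: F = 413.996 N, v = 20.0 m/s
P = Fv = (413.996)(20.0) = 8280 W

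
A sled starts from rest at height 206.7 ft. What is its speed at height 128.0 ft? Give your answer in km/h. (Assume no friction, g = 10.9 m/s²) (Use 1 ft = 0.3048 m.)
Convert to SI: h₁−h₂ = 23.9878 m
mgh₁ = mgh₂ + ½mv² ⇒ v = √(2g(h₁−h₂)) = √(2·10.9·23.9878) = 22.8677 m/s = 82.32 km/h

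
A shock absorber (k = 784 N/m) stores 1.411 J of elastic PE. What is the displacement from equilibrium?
x = √(2·PE/k) = √(2·1.411/784) = 0.06 m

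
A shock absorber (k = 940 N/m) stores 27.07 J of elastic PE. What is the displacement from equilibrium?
x = √(2·PE/k) = √(2·27.07/940) = 0.24 m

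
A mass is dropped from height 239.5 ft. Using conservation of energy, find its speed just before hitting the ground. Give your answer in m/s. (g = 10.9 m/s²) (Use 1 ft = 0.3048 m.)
Convert to SI: h = 72.9996 m
mgh = ½mv² ⇒ v = √(2gh) = √(2·10.9·72.9996) = 39.89 m/s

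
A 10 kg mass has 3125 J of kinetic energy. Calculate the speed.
v = √(2·KE/m) = √(2·3125/10) = 25.0 m/s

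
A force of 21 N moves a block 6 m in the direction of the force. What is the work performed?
W = F·d = (21)(6) = 126.0 J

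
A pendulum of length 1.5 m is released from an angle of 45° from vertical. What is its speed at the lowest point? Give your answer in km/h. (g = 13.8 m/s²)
h = L(1 − cosθ) = 1.5(1 − cos45°) = 0.43934 m
v = √(2gh) = √(2·13.8·0.43934) = 3.48221 m/s = 12.54 km/h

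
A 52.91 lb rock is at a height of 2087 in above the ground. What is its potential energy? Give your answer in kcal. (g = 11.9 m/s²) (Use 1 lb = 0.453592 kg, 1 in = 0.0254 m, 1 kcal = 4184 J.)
Convert to SI: m = 23.9996 kg, h = 53.0098 m
PE = mgh = (23.9996)(11.9)(53.0098) = 15139.3 J = 3.618 kcal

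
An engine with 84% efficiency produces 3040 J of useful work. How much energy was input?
W_in = W_out/η = 3040/0.84 = 3619 J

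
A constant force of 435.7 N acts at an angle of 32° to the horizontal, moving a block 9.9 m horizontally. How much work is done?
W = F·d·cosθ = (435.7)(9.9)cos(32°) = 3658 J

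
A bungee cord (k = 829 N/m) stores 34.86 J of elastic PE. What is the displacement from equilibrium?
x = √(2·PE/k) = √(2·34.86/829) = 0.29 m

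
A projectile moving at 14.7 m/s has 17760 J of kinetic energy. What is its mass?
m = 2·KE/v² = 2·17760/(14.7)² = 164.4 kg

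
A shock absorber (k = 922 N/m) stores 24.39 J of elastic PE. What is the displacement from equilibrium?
x = √(2·PE/k) = √(2·24.39/922) = 0.23 m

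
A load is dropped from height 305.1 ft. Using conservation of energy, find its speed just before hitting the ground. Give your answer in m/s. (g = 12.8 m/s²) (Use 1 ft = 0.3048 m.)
Convert to SI: h = 92.9945 m
mgh = ½mv² ⇒ v = √(2gh) = √(2·12.8·92.9945) = 48.79 m/s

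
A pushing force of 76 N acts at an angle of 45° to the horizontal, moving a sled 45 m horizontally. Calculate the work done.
W = F·d·cosθ = (76)(45)cos(45°) = 2418 J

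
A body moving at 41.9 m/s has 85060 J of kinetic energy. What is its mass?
m = 2·KE/v² = 2·85060/(41.9)² = 96.9 kg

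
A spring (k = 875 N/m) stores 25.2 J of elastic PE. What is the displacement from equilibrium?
x = √(2·PE/k) = √(2·25.2/875) = 0.24 m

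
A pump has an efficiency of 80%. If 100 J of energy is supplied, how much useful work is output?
W_out = η·W_in = 0.8·100 = 80.0 J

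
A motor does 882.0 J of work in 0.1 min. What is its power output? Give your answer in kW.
Convert to SI: W = 882.0 J, t = 6.0 s
P = W/t = 882.0/6.0 = 147.0 W = 0.147 kW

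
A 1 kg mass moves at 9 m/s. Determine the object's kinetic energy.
KE = ½mv² = ½(1)(9)² = 40.5 J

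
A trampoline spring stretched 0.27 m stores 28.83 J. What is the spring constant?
k = 2·PE/x² = 2·28.83/(0.27)² = 790.9 N/m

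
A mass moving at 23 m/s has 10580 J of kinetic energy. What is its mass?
m = 2·KE/v² = 2·10580/(23)² = 40.0 kg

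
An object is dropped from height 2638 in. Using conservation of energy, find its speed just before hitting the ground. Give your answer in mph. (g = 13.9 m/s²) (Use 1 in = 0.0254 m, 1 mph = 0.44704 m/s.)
Convert to SI: h = 67.0052 m
mgh = ½mv² ⇒ v = √(2gh) = √(2·13.9·67.0052) = 43.1595 m/s = 96.55 mph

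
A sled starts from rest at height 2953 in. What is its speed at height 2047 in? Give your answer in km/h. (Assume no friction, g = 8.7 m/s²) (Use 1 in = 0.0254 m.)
Convert to SI: h₁−h₂ = 23.0124 m
mgh₁ = mgh₂ + ½mv² ⇒ v = √(2g(h₁−h₂)) = √(2·8.7·23.0124) = 20.0104 m/s = 72.04 km/h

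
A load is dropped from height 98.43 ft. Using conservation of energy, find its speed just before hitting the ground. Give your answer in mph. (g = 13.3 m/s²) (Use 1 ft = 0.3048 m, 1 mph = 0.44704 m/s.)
Convert to SI: h = 30.0015 m
mgh = ½mv² ⇒ v = √(2gh) = √(2·13.3·30.0015) = 28.2496 m/s = 63.19 mph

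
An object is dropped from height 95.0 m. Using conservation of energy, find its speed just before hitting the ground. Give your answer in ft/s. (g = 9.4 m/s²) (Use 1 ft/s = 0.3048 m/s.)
mgh = ½mv² ⇒ v = √(2gh) = √(2·9.4·95.0) = 42.2611 m/s = 138.7 ft/s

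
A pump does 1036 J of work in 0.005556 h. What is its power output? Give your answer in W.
Convert to SI: W = 1036.0 J, t = 20.0016 s
P = W/t = 1036.0/20.0016 = 51.8 W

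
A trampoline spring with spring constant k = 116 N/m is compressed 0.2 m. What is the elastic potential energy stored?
PE = ½kx² = ½(116)(0.2)² = 2.32 J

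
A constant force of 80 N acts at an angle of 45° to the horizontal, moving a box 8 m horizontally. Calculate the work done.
W = F·d·cosθ = (80)(8)cos(45°) = 452.5 J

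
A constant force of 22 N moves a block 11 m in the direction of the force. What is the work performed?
W = F·d = (22)(11) = 242.0 J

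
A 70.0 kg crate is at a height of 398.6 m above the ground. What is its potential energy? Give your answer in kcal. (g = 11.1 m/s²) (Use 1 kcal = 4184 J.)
PE = mgh = (70.0)(11.1)(398.6) = 309712 J = 74.02 kcal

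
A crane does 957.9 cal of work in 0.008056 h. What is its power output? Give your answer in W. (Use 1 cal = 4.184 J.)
Convert to SI: W = 4007.85 J, t = 29.0016 s
P = W/t = 4007.85/29.0016 = 138.2 W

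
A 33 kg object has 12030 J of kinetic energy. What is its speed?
v = √(2·KE/m) = √(2·12030/33) = 27.0 m/s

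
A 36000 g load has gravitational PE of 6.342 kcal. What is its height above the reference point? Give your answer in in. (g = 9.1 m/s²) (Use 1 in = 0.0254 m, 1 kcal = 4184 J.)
Convert to SI: m = 36.0 kg, PE = 26534.9 J
h = PE/(mg) = 26534.9/(36.0·9.1) = 80.9979 m = 3189 in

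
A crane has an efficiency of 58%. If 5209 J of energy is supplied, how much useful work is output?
W_out = η·W_in = 0.58·5209 = 3021.22 J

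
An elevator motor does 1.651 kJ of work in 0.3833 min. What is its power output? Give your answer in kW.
Convert to SI: W = 1651.0 J, t = 22.998 s
P = W/t = 1651.0/22.998 = 71.7889 W = 0.07179 kW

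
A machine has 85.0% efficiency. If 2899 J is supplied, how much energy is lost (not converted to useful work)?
W_lost = W_in(1 − η) = 2899·(1 − 0.85) = 434.9 J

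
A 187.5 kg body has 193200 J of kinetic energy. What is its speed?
v = √(2·KE/m) = √(2·193200/187.5) = 45.4 m/s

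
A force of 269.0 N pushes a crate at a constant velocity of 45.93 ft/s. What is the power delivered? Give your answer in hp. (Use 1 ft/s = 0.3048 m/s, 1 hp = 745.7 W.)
Convert to SI: F = 269.0 N, v = 13.9995 m/s
P = Fv = (269.0)(13.9995) = 3765.86 W = 5.05 hp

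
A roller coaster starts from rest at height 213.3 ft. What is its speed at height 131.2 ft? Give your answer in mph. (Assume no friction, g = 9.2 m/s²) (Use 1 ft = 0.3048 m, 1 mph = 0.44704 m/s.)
Convert to SI: h₁−h₂ = 25.0241 m
mgh₁ = mgh₂ + ½mv² ⇒ v = √(2g(h₁−h₂)) = √(2·9.2·25.0241) = 21.4579 m/s = 48.0 mph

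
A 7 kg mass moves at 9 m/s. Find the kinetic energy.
KE = ½mv² = ½(7)(9)² = 283.5 J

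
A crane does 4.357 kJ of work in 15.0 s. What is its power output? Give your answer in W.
Convert to SI: W = 4357.0 J, t = 15.0 s
P = W/t = 4357.0/15.0 = 290.5 W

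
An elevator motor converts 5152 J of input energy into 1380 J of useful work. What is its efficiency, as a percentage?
η = W_out/W_in = 1380/5152 = 26.79%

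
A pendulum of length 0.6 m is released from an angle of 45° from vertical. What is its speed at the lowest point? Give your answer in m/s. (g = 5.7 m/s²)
h = L(1 − cosθ) = 0.6(1 − cos45°) = 0.175736 m
v = √(2gh) = √(2·5.7·0.175736) = 1.415 m/s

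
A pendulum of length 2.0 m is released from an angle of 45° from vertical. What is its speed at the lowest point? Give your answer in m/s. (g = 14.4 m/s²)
h = L(1 − cosθ) = 2.0(1 − cos45°) = 0.585786 m
v = √(2gh) = √(2·14.4·0.585786) = 4.107 m/s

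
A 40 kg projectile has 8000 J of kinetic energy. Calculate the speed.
v = √(2·KE/m) = √(2·8000/40) = 20.0 m/s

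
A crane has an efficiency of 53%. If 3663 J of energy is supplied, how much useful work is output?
W_out = η·W_in = 0.53·3663 = 1941.39 J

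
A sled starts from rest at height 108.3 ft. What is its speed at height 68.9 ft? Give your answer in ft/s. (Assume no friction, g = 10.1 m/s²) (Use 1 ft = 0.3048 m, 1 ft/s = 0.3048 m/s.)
Convert to SI: h₁−h₂ = 12.0091 m
mgh₁ = mgh₂ + ½mv² ⇒ v = √(2g(h₁−h₂)) = √(2·10.1·12.0091) = 15.5751 m/s = 51.1 ft/s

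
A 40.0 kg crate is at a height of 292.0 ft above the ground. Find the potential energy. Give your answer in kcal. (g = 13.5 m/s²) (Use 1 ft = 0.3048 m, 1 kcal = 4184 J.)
Convert to SI: m = 40.0 kg, h = 89.0016 m
PE = mgh = (40.0)(13.5)(89.0016) = 48060.9 J = 11.49 kcal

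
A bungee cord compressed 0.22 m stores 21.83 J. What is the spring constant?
k = 2·PE/x² = 2·21.83/(0.22)² = 902.1 N/m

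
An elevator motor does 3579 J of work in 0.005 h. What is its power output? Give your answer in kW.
Convert to SI: W = 3579.0 J, t = 18.0 s
P = W/t = 3579.0/18.0 = 198.833 W = 0.1988 kW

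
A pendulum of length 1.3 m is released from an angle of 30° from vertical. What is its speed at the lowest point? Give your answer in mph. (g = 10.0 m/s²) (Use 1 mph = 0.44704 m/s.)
h = L(1 − cosθ) = 1.3(1 − cos30°) = 0.174167 m
v = √(2gh) = √(2·10.0·0.174167) = 1.86637 m/s = 4.175 mph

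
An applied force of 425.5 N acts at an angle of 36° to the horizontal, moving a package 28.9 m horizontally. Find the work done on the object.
W = F·d·cosθ = (425.5)(28.9)cos(36°) = 9948 J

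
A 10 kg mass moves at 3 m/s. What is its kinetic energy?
KE = ½mv² = ½(10)(3)² = 45.0 J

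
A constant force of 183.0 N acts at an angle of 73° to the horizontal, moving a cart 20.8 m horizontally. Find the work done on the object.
W = F·d·cosθ = (183.0)(20.8)cos(73°) = 1113 J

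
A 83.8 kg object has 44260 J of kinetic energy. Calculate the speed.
v = √(2·KE/m) = √(2·44260/83.8) = 32.5 m/s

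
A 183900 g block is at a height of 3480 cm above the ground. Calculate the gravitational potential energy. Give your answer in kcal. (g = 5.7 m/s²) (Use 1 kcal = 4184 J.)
Convert to SI: m = 183.9 kg, h = 34.8 m
PE = mgh = (183.9)(5.7)(34.8) = 36478.4 J = 8.719 kcal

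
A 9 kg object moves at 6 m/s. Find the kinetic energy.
KE = ½mv² = ½(9)(6)² = 162.0 J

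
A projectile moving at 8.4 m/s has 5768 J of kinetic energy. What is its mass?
m = 2·KE/v² = 2·5768/(8.4)² = 163.5 kg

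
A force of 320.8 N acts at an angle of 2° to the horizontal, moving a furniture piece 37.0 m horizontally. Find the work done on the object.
W = F·d·cosθ = (320.8)(37.0)cos(2°) = 11860 J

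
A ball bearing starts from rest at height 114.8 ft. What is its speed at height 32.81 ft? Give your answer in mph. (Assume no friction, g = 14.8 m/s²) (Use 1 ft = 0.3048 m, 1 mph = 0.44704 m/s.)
Convert to SI: h₁−h₂ = 24.9906 m
mgh₁ = mgh₂ + ½mv² ⇒ v = √(2g(h₁−h₂)) = √(2·14.8·24.9906) = 27.1978 m/s = 60.84 mph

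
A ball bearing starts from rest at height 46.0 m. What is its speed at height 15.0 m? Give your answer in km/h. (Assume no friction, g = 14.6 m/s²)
mgh₁ = mgh₂ + ½mv² ⇒ v = √(2g(h₁−h₂)) = √(2·14.6·31.0) = 30.0865 m/s = 108.3 km/h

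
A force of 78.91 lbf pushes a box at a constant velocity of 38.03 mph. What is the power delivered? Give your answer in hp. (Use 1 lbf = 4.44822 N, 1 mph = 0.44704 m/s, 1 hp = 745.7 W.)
Convert to SI: F = 351.009 N, v = 17.0009 m/s
P = Fv = (351.009)(17.0009) = 5967.48 W = 8.003 hp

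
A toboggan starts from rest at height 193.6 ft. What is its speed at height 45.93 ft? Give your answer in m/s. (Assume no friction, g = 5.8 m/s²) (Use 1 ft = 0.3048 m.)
Convert to SI: h₁−h₂ = 45.0098 m
mgh₁ = mgh₂ + ½mv² ⇒ v = √(2g(h₁−h₂)) = √(2·5.8·45.0098) = 22.85 m/s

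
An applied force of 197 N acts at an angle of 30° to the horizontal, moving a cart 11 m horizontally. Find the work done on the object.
W = F·d·cosθ = (197)(11)cos(30°) = 1877 J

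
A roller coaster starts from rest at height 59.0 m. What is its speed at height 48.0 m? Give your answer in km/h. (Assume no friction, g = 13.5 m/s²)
mgh₁ = mgh₂ + ½mv² ⇒ v = √(2g(h₁−h₂)) = √(2·13.5·11.0) = 17.2337 m/s = 62.04 km/h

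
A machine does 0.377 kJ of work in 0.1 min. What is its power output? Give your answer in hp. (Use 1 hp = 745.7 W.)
Convert to SI: W = 377.0 J, t = 6.0 s
P = W/t = 377.0/6.0 = 62.8333 W = 0.08426 hp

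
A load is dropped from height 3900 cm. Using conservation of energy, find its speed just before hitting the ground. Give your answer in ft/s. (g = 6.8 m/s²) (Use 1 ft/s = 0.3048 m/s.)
Convert to SI: h = 39.0 m
mgh = ½mv² ⇒ v = √(2gh) = √(2·6.8·39.0) = 23.0304 m/s = 75.56 ft/s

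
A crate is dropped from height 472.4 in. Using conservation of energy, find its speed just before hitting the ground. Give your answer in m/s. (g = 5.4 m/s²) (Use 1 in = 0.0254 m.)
Convert to SI: h = 11.999 m
mgh = ½mv² ⇒ v = √(2gh) = √(2·5.4·11.999) = 11.38 m/s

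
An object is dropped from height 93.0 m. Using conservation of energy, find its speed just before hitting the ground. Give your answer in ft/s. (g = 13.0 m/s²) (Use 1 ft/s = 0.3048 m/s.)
mgh = ½mv² ⇒ v = √(2gh) = √(2·13.0·93.0) = 49.1732 m/s = 161.3 ft/s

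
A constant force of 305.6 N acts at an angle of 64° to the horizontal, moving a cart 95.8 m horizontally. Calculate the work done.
W = F·d·cosθ = (305.6)(95.8)cos(64°) = 12830 J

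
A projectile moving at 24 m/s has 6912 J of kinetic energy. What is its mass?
m = 2·KE/v² = 2·6912/(24)² = 24.0 kg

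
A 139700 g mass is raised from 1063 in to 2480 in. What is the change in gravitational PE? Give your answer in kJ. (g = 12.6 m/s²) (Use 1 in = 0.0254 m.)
Convert to SI: m = 139.7 kg, Δh = 35.9918 m
ΔPE = mgΔh = (139.7)(12.6)(35.9918) = 63353.5 J = 63.35 kJ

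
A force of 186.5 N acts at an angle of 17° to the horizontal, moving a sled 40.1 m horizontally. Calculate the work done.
W = F·d·cosθ = (186.5)(40.1)cos(17°) = 7152 J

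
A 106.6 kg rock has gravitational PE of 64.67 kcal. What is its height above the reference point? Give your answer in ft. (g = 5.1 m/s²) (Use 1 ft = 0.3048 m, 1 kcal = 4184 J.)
Convert to SI: m = 106.6 kg, PE = 270579 J
h = PE/(mg) = 270579/(106.6·5.1) = 497.699 m = 1633 ft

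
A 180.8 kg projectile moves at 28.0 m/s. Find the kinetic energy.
KE = ½mv² = ½(180.8)(28.0)² = 70870 J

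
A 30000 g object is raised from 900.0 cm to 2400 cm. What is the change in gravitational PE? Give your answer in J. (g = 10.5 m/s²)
Convert to SI: m = 30.0 kg, Δh = 15.0 m
ΔPE = mgΔh = (30.0)(10.5)(15.0) = 4725 J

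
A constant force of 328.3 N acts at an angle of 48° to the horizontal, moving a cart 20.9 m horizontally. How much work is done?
W = F·d·cosθ = (328.3)(20.9)cos(48°) = 4591 J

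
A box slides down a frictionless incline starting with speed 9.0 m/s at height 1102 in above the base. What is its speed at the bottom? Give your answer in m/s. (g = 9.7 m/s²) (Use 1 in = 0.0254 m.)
Convert to SI: v₀ = 9.0 m/s, h = 27.9908 m
½mv₀² + mgh = ½mv² ⇒ v = √(v₀² + 2gh) = √(9.0² + 2·9.7·27.9908) = 24.98 m/s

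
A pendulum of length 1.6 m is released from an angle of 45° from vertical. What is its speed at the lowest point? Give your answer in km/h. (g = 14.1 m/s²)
h = L(1 − cosθ) = 1.6(1 − cos45°) = 0.468629 m
v = √(2gh) = √(2·14.1·0.468629) = 3.63529 m/s = 13.09 km/h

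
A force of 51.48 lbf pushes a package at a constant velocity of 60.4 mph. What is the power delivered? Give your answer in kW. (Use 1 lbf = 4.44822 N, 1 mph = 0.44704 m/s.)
Convert to SI: F = 228.994 N, v = 27.0012 m/s
P = Fv = (228.994)(27.0012) = 6183.13 W = 6.183 kW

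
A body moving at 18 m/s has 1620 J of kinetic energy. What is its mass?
m = 2·KE/v² = 2·1620/(18)² = 10.0 kg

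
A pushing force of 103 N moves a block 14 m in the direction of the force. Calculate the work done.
W = F·d = (103)(14) = 1442 J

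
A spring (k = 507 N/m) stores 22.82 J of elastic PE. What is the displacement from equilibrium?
x = √(2·PE/k) = √(2·22.82/507) = 0.3 m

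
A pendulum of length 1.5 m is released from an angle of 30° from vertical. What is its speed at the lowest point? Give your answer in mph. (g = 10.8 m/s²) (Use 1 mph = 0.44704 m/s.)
h = L(1 − cosθ) = 1.5(1 − cos30°) = 0.200962 m
v = √(2gh) = √(2·10.8·0.200962) = 2.08345 m/s = 4.661 mph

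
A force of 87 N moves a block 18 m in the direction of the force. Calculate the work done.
W = F·d = (87)(18) = 1566 J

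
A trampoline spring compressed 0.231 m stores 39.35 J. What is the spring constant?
k = 2·PE/x² = 2·39.35/(0.231)² = 1475 N/m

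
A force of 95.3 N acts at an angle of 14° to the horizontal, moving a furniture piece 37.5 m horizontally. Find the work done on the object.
W = F·d·cosθ = (95.3)(37.5)cos(14°) = 3468 J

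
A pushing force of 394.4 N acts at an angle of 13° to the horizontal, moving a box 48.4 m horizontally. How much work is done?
W = F·d·cosθ = (394.4)(48.4)cos(13°) = 18600 J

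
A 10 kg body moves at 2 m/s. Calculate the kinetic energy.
KE = ½mv² = ½(10)(2)² = 20.0 J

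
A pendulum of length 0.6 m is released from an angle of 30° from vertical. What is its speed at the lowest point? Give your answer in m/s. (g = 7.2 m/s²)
h = L(1 − cosθ) = 0.6(1 − cos30°) = 0.0803848 m
v = √(2gh) = √(2·7.2·0.0803848) = 1.076 m/s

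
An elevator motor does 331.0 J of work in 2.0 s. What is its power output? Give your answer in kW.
P = W/t = 331.0/2.0 = 165.5 W = 0.1655 kW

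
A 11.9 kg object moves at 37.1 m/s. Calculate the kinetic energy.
KE = ½mv² = ½(11.9)(37.1)² = 8190 J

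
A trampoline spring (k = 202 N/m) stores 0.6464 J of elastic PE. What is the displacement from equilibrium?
x = √(2·PE/k) = √(2·0.6464/202) = 0.08 m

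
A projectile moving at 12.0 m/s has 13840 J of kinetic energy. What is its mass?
m = 2·KE/v² = 2·13840/(12.0)² = 192.2 kg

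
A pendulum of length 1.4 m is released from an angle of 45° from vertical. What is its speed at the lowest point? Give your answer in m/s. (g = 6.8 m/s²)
h = L(1 − cosθ) = 1.4(1 − cos45°) = 0.410051 m
v = √(2gh) = √(2·6.8·0.410051) = 2.362 m/s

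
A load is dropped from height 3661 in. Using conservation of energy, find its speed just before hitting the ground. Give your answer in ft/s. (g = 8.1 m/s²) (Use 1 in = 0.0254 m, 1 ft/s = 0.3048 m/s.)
Convert to SI: h = 92.9894 m
mgh = ½mv² ⇒ v = √(2gh) = √(2·8.1·92.9894) = 38.8127 m/s = 127.3 ft/s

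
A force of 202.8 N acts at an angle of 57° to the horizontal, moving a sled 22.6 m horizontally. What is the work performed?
W = F·d·cosθ = (202.8)(22.6)cos(57°) = 2496 J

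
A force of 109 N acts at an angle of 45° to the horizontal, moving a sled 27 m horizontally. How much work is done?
W = F·d·cosθ = (109)(27)cos(45°) = 2081 J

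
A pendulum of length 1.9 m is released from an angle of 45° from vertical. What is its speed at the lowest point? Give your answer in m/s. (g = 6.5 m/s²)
h = L(1 − cosθ) = 1.9(1 − cos45°) = 0.556497 m
v = √(2gh) = √(2·6.5·0.556497) = 2.69 m/s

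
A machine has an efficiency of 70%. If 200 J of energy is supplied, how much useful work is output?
W_out = η·W_in = 0.7·200 = 140.0 J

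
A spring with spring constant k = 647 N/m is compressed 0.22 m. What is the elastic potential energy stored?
PE = ½kx² = ½(647)(0.22)² = 15.66 J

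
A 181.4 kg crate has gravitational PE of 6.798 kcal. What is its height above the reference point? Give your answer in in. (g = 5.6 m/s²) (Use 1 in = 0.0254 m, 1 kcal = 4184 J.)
Convert to SI: m = 181.4 kg, PE = 28442.8 J
h = PE/(mg) = 28442.8/(181.4·5.6) = 27.9993 m = 1102 in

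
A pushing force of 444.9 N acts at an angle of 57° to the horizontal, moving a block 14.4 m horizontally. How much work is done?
W = F·d·cosθ = (444.9)(14.4)cos(57°) = 3489 J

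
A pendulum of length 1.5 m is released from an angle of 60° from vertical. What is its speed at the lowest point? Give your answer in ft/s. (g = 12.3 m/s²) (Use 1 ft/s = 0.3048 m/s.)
h = L(1 − cosθ) = 1.5(1 − cos60°) = 0.75 m
v = √(2gh) = √(2·12.3·0.75) = 4.29535 m/s = 14.09 ft/s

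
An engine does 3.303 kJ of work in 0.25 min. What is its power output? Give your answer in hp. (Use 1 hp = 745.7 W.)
Convert to SI: W = 3303.0 J, t = 15.0 s
P = W/t = 3303.0/15.0 = 220.2 W = 0.2953 hp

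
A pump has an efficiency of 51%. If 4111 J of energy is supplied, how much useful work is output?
W_out = η·W_in = 0.51·4111 = 2096.61 J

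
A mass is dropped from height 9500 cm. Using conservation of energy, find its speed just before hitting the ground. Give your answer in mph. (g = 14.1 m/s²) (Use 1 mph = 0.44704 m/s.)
Convert to SI: h = 95.0 m
mgh = ½mv² ⇒ v = √(2gh) = √(2·14.1·95.0) = 51.7591 m/s = 115.8 mph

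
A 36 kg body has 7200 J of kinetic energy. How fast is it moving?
v = √(2·KE/m) = √(2·7200/36) = 20.0 m/s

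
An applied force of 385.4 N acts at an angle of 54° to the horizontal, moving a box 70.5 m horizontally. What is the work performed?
W = F·d·cosθ = (385.4)(70.5)cos(54°) = 15970 J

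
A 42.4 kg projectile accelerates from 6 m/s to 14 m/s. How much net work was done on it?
W = ΔKE = ½m(v₂² − v₁²) = ½(42.4)(14² − 6²) = 3392.0 J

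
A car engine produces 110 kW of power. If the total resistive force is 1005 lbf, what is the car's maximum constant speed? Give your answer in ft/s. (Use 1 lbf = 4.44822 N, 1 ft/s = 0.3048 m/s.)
Convert to SI: F = 4470.46 N
P = Fv ⇒ v = P/F = 110000 W/4470.46 N = 24.606 m/s = 80.73 ft/s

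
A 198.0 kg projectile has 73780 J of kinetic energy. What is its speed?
v = √(2·KE/m) = √(2·73780/198.0) = 27.3 m/s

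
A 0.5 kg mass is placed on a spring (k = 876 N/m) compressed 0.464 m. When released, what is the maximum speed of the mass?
½kx² = ½mv² ⇒ v = x√(k/m) = (0.464)√(876/0.5) = 19.42 m/s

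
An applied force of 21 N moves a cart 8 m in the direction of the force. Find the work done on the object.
W = F·d = (21)(8) = 168.0 J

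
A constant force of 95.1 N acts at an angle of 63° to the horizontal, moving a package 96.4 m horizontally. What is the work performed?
W = F·d·cosθ = (95.1)(96.4)cos(63°) = 4162 J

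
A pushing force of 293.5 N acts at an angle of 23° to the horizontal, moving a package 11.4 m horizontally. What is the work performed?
W = F·d·cosθ = (293.5)(11.4)cos(23°) = 3080 J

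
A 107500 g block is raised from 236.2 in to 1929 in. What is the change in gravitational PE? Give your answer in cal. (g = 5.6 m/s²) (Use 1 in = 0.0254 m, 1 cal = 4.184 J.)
Convert to SI: m = 107.5 kg, Δh = 42.9971 m
ΔPE = mgΔh = (107.5)(5.6)(42.9971) = 25884.3 J = 6186 cal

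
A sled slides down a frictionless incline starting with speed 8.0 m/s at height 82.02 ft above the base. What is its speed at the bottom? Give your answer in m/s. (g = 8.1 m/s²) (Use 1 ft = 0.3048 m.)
Convert to SI: v₀ = 8.0 m/s, h = 24.9997 m
½mv₀² + mgh = ½mv² ⇒ v = √(v₀² + 2gh) = √(8.0² + 2·8.1·24.9997) = 21.66 m/s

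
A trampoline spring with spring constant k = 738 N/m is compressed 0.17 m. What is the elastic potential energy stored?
PE = ½kx² = ½(738)(0.17)² = 10.66 J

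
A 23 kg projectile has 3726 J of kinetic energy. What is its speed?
v = √(2·KE/m) = √(2·3726/23) = 18.0 m/s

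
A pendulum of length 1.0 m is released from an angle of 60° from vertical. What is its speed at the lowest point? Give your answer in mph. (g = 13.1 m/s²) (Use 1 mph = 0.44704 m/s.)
h = L(1 − cosθ) = 1.0(1 − cos60°) = 0.5 m
v = √(2gh) = √(2·13.1·0.5) = 3.61939 m/s = 8.096 mph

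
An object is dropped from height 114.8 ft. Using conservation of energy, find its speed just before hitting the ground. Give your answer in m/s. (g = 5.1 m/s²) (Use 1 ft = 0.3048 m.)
Convert to SI: h = 34.991 m
mgh = ½mv² ⇒ v = √(2gh) = √(2·5.1·34.991) = 18.89 m/s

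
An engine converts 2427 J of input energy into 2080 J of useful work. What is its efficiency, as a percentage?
η = W_out/W_in = 2080/2427 = 85.7%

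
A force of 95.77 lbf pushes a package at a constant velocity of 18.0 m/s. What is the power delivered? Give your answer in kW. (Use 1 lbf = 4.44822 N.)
Convert to SI: F = 426.006 N, v = 18.0 m/s
P = Fv = (426.006)(18.0) = 7668.11 W = 7.668 kW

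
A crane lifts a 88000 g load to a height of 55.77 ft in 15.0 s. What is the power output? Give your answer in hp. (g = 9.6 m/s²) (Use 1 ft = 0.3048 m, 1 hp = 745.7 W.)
Convert to SI: m = 88.0 kg, h = 16.9987 m, t = 15.0 s
P = mgh/t = (88.0)(9.6)(16.9987)/15.0 = 957.367 W = 1.284 hp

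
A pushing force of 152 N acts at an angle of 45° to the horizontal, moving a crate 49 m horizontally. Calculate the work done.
W = F·d·cosθ = (152)(49)cos(45°) = 5267 J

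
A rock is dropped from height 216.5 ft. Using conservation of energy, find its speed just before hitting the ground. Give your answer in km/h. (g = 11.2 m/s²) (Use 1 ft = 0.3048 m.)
Convert to SI: h = 65.9892 m
mgh = ½mv² ⇒ v = √(2gh) = √(2·11.2·65.9892) = 38.4468 m/s = 138.4 km/h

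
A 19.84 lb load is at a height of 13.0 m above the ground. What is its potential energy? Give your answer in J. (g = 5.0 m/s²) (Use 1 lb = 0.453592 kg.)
Convert to SI: m = 8.99927 kg, h = 13.0 m
PE = mgh = (8.99927)(5.0)(13.0) = 585.0 J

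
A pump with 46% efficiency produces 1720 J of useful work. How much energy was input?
W_in = W_out/η = 1720/0.46 = 3739 J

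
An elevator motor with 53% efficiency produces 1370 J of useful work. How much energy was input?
W_in = W_out/η = 1370/0.53 = 2585 J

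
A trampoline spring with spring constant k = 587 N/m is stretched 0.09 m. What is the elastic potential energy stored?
PE = ½kx² = ½(587)(0.09)² = 2.377 J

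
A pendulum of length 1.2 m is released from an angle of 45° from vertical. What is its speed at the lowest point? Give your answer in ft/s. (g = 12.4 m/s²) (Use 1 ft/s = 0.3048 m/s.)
h = L(1 − cosθ) = 1.2(1 − cos45°) = 0.351472 m
v = √(2gh) = √(2·12.4·0.351472) = 2.95237 m/s = 9.686 ft/s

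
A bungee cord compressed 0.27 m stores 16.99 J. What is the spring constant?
k = 2·PE/x² = 2·16.99/(0.27)² = 466.1 N/m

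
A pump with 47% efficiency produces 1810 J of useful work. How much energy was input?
W_in = W_out/η = 1810/0.47 = 3851 J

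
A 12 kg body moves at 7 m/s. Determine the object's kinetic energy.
KE = ½mv² = ½(12)(7)² = 294.0 J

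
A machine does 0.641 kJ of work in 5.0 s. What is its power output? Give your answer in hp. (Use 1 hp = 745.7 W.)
Convert to SI: W = 641.0 J, t = 5.0 s
P = W/t = 641.0/5.0 = 128.2 W = 0.1719 hp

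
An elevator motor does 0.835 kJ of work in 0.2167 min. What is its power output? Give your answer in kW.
Convert to SI: W = 835.0 J, t = 13.002 s
P = W/t = 835.0/13.002 = 64.2209 W = 0.06422 kW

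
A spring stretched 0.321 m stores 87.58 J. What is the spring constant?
k = 2·PE/x² = 2·87.58/(0.321)² = 1700 N/m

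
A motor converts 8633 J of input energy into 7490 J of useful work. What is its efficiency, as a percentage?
η = W_out/W_in = 7490/8633 = 86.76%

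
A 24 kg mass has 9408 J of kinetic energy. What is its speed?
v = √(2·KE/m) = √(2·9408/24) = 28.0 m/s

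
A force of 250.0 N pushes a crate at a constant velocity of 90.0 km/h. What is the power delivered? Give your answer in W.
Convert to SI: F = 250.0 N, v = 25.0 m/s
P = Fv = (250.0)(25.0) = 6250 W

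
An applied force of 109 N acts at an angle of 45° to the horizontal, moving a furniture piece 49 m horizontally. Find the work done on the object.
W = F·d·cosθ = (109)(49)cos(45°) = 3777 J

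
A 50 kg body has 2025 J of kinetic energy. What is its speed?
v = √(2·KE/m) = √(2·2025/50) = 9.0 m/s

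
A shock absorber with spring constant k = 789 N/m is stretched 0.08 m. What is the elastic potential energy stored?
PE = ½kx² = ½(789)(0.08)² = 2.525 J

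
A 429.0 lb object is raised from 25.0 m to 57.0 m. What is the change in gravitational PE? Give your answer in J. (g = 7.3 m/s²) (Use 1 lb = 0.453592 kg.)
Convert to SI: m = 194.591 kg, Δh = 32.0 m
ΔPE = mgΔh = (194.591)(7.3)(32.0) = 45460 J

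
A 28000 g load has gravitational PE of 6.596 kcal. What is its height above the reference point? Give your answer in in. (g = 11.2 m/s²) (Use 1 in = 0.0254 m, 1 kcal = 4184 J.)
Convert to SI: m = 28.0 kg, PE = 27597.7 J
h = PE/(mg) = 27597.7/(28.0·11.2) = 88.0028 m = 3465 in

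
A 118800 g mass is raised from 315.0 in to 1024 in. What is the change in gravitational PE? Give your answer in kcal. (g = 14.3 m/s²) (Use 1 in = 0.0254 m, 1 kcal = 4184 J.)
Convert to SI: m = 118.8 kg, Δh = 18.0086 m
ΔPE = mgΔh = (118.8)(14.3)(18.0086) = 30593.7 J = 7.312 kcal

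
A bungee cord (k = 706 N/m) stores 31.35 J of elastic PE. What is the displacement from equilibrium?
x = √(2·PE/k) = √(2·31.35/706) = 0.298 m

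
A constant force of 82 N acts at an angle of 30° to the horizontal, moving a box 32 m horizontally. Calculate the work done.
W = F·d·cosθ = (82)(32)cos(30°) = 2272 J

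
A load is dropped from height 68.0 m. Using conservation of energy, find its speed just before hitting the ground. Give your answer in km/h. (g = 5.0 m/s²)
mgh = ½mv² ⇒ v = √(2gh) = √(2·5.0·68.0) = 26.0768 m/s = 93.88 km/h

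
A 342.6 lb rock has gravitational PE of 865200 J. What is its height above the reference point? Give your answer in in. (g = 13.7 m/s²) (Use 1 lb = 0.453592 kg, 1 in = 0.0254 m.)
Convert to SI: m = 155.401 kg, PE = 865200 J
h = PE/(mg) = 865200/(155.401·13.7) = 406.39 m = 16000 in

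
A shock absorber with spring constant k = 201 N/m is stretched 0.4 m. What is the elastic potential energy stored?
PE = ½kx² = ½(201)(0.4)² = 16.08 J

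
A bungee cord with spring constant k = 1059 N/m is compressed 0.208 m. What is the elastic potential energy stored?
PE = ½kx² = ½(1059)(0.208)² = 22.91 J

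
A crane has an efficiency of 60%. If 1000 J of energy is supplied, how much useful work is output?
W_out = η·W_in = 0.6·1000 = 600.0 J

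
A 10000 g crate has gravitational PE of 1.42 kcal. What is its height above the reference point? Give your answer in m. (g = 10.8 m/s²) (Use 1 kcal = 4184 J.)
Convert to SI: m = 10.0 kg, PE = 5941.28 J
h = PE/(mg) = 5941.28/(10.0·10.8) = 55.01 m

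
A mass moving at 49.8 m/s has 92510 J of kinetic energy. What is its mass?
m = 2·KE/v² = 2·92510/(49.8)² = 74.6 kg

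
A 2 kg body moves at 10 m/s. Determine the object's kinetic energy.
KE = ½mv² = ½(2)(10)² = 100.0 J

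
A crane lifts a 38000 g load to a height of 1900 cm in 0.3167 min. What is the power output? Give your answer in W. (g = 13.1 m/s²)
Convert to SI: m = 38.0 kg, h = 19.0 m, t = 19.002 s
P = mgh/t = (38.0)(13.1)(19.0)/19.002 = 497.7 W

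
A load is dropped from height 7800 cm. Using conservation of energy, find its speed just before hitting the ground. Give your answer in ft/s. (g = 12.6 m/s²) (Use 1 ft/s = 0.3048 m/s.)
Convert to SI: h = 78.0 m
mgh = ½mv² ⇒ v = √(2gh) = √(2·12.6·78.0) = 44.3351 m/s = 145.5 ft/s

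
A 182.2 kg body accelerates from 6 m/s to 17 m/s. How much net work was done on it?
W = ΔKE = ½m(v₂² − v₁²) = ½(182.2)(17² − 6²) = 23048.3 J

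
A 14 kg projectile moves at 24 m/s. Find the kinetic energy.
KE = ½mv² = ½(14)(24)² = 4032.0 J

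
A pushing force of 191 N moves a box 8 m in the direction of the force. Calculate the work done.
W = F·d = (191)(8) = 1528 J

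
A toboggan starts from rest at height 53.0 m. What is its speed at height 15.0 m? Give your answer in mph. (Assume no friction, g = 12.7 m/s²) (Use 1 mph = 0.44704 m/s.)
mgh₁ = mgh₂ + ½mv² ⇒ v = √(2g(h₁−h₂)) = √(2·12.7·38.0) = 31.0677 m/s = 69.5 mph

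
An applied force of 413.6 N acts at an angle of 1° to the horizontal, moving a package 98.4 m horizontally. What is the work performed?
W = F·d·cosθ = (413.6)(98.4)cos(1°) = 40690 J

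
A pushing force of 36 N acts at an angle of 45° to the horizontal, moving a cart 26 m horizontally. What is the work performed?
W = F·d·cosθ = (36)(26)cos(45°) = 661.9 J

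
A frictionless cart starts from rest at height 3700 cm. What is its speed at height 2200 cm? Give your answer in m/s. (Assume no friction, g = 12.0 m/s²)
Convert to SI: h₁−h₂ = 15.0 m
mgh₁ = mgh₂ + ½mv² ⇒ v = √(2g(h₁−h₂)) = √(2·12.0·15.0) = 18.97 m/s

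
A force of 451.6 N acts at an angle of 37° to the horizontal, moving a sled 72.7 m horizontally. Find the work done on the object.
W = F·d·cosθ = (451.6)(72.7)cos(37°) = 26220 J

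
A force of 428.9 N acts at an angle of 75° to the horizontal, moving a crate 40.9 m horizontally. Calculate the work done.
W = F·d·cosθ = (428.9)(40.9)cos(75°) = 4540 J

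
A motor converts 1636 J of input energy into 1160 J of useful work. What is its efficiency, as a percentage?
η = W_out/W_in = 1160/1636 = 70.9%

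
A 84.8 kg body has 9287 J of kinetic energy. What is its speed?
v = √(2·KE/m) = √(2·9287/84.8) = 14.8 m/s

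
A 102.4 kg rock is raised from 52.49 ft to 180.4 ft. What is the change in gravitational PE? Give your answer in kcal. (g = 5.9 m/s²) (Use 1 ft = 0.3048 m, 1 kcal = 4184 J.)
Convert to SI: m = 102.4 kg, Δh = 38.987 m
ΔPE = mgΔh = (102.4)(5.9)(38.987) = 23554.4 J = 5.63 kcal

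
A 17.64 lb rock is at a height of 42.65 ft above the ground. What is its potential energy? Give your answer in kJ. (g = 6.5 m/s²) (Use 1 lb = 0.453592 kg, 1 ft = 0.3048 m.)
Convert to SI: m = 8.00136 kg, h = 12.9997 m
PE = mgh = (8.00136)(6.5)(12.9997) = 676.101 J = 0.6761 kJ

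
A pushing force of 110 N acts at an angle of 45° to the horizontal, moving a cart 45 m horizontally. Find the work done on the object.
W = F·d·cosθ = (110)(45)cos(45°) = 3500 J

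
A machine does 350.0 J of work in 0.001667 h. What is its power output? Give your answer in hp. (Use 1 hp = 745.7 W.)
Convert to SI: W = 350.0 J, t = 6.0012 s
P = W/t = 350.0/6.0012 = 58.3217 W = 0.07821 hp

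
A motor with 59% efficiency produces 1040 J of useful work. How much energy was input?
W_in = W_out/η = 1040/0.59 = 1763 J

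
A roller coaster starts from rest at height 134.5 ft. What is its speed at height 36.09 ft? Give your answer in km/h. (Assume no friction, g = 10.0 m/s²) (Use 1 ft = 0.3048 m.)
Convert to SI: h₁−h₂ = 29.9954 m
mgh₁ = mgh₂ + ½mv² ⇒ v = √(2g(h₁−h₂)) = √(2·10.0·29.9954) = 24.493 m/s = 88.17 km/h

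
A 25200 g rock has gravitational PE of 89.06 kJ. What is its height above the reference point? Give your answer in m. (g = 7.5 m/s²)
Convert to SI: m = 25.2 kg, PE = 89060.0 J
h = PE/(mg) = 89060.0/(25.2·7.5) = 471.2 m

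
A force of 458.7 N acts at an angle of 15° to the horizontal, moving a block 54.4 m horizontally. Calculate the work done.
W = F·d·cosθ = (458.7)(54.4)cos(15°) = 24100 J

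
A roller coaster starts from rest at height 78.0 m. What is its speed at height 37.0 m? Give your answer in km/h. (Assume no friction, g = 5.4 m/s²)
mgh₁ = mgh₂ + ½mv² ⇒ v = √(2g(h₁−h₂)) = √(2·5.4·41.0) = 21.0428 m/s = 75.75 km/h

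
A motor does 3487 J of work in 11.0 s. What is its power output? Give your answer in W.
P = W/t = 3487.0/11.0 = 317.0 W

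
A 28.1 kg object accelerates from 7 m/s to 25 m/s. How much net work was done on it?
W = ΔKE = ½m(v₂² − v₁²) = ½(28.1)(25² − 7²) = 8092.8 J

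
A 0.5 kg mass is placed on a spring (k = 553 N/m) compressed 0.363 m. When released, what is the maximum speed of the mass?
½kx² = ½mv² ⇒ v = x√(k/m) = (0.363)√(553/0.5) = 12.07 m/s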